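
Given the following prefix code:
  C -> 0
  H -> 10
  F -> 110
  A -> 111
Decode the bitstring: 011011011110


Decoding step by step:
Bits 0 -> C
Bits 110 -> F
Bits 110 -> F
Bits 111 -> A
Bits 10 -> H


Decoded message: CFFAH


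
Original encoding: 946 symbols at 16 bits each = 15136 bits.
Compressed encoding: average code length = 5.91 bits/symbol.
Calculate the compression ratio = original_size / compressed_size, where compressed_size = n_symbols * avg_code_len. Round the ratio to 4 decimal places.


original_size = n_symbols * orig_bits = 946 * 16 = 15136 bits
compressed_size = n_symbols * avg_code_len = 946 * 5.91 = 5590.86 bits
ratio = original_size / compressed_size = 15136 / 5590.86 = 2.7073

Compression ratio = 2.7073


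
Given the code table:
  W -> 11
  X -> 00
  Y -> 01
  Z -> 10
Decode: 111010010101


Decoding:
11 -> W
10 -> Z
10 -> Z
01 -> Y
01 -> Y
01 -> Y


Result: WZZYYY


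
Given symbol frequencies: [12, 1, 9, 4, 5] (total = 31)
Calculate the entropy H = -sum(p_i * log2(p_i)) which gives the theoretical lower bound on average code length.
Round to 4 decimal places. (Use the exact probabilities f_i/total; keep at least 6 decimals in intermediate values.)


Per-symbol terms -p_i * log2(p_i) with p_i = f_i/31:
  p = 12/31 = 0.387097: log2(p) = -1.369234, -p*log2(p) = 0.530026
  p = 1/31 = 0.032258: log2(p) = -4.954196, -p*log2(p) = 0.159813
  p = 9/31 = 0.290323: log2(p) = -1.784271, -p*log2(p) = 0.518014
  p = 4/31 = 0.129032: log2(p) = -2.954196, -p*log2(p) = 0.381187
  p = 5/31 = 0.161290: log2(p) = -2.632268, -p*log2(p) = 0.424559
H = 0.530026 + 0.159813 + 0.518014 + 0.381187 + 0.424559 = 2.013599

H = 2.0136 bits/symbol


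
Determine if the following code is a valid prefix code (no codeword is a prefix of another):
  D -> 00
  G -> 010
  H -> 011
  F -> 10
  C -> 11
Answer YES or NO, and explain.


Checking each pair (does one codeword prefix another?):
  D='00' vs G='010': no prefix
  D='00' vs H='011': no prefix
  D='00' vs F='10': no prefix
  D='00' vs C='11': no prefix
  G='010' vs D='00': no prefix
  G='010' vs H='011': no prefix
  G='010' vs F='10': no prefix
  G='010' vs C='11': no prefix
  H='011' vs D='00': no prefix
  H='011' vs G='010': no prefix
  H='011' vs F='10': no prefix
  H='011' vs C='11': no prefix
  F='10' vs D='00': no prefix
  F='10' vs G='010': no prefix
  F='10' vs H='011': no prefix
  F='10' vs C='11': no prefix
  C='11' vs D='00': no prefix
  C='11' vs G='010': no prefix
  C='11' vs H='011': no prefix
  C='11' vs F='10': no prefix
No violation found over all pairs.

YES -- this is a valid prefix code. No codeword is a prefix of any other codeword.


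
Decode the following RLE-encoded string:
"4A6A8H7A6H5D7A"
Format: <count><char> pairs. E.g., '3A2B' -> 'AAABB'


Expanding each <count><char> pair:
  4A -> 'AAAA'
  6A -> 'AAAAAA'
  8H -> 'HHHHHHHH'
  7A -> 'AAAAAAA'
  6H -> 'HHHHHH'
  5D -> 'DDDDD'
  7A -> 'AAAAAAA'

Decoded = AAAAAAAAAAHHHHHHHHAAAAAAAHHHHHHDDDDDAAAAAAA


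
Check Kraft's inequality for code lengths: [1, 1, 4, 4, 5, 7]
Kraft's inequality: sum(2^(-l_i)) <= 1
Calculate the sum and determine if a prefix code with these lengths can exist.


Sum = 2^(-1) + 2^(-1) + 2^(-4) + 2^(-4) + 2^(-5) + 2^(-7)
    = 0.5 + 0.5 + 0.0625 + 0.0625 + 0.03125 + 0.0078125
    = 149/128 = 1.1640625
Since 1.1640625 > 1, Kraft's inequality is NOT satisfied.
A prefix code with these lengths CANNOT exist.

Kraft sum = 1.1640625. Not satisfied.


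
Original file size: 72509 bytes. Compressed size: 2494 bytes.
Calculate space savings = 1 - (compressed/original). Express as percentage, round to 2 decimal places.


ratio = compressed/original = 2494/72509 = 0.034396
savings = 1 - ratio = 1 - 0.034396 = 0.965604
as a percentage: 0.965604 * 100 = 96.56%

Space savings = 1 - 2494/72509 = 96.56%


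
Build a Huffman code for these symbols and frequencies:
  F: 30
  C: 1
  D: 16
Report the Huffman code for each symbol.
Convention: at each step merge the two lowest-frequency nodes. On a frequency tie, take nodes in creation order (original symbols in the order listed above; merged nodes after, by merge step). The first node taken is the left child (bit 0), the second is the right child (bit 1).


Huffman tree construction:
Step 1: Merge C(1) + D(16) = 17
Step 2: Merge (C+D)(17) + F(30) = 47
Read each symbol's code off the tree from the root (left child = 0, right child = 1).

Codes:
  F: 1 (length 1)
  C: 00 (length 2)
  D: 01 (length 2)
Average code length: 64/47 = 1.3617 bits/symbol


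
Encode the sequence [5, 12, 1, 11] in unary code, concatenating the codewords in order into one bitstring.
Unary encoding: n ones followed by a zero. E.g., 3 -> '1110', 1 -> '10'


Encode each number as n ones followed by a terminating 0:
  5 -> 111110 (6 bits)
  12 -> 1111111111110 (13 bits)
  1 -> 10 (2 bits)
  11 -> 111111111110 (12 bits)
Total length = 6 + 13 + 2 + 12 = 33 bits.

Unary([5, 12, 1, 11]) = 111110111111111111010111111111110 (33 bits)


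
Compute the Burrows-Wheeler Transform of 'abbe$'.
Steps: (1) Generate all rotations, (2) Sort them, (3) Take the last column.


Rotations (sorted):
  0: $abbe -> last char: e
  1: abbe$ -> last char: $
  2: bbe$a -> last char: a
  3: be$ab -> last char: b
  4: e$abb -> last char: b


BWT = e$abb


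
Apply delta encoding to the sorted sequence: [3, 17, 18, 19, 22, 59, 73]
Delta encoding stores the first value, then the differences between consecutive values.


First value: 3
Deltas:
  17 - 3 = 14
  18 - 17 = 1
  19 - 18 = 1
  22 - 19 = 3
  59 - 22 = 37
  73 - 59 = 14


Delta encoded: [3, 14, 1, 1, 3, 37, 14]


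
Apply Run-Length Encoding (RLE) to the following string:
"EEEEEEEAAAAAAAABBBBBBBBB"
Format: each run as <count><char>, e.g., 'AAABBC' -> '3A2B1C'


Scanning runs left to right:
  i=0: run of 'E' x 7 -> '7E'
  i=7: run of 'A' x 8 -> '8A'
  i=15: run of 'B' x 9 -> '9B'

RLE = 7E8A9B


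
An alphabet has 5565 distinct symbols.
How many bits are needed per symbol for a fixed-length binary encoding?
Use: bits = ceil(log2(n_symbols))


log2(5565) = 12.4422
Bracket: 2^12 = 4096 < 5565 <= 2^13 = 8192
So ceil(log2(5565)) = 13

bits = ceil(log2(5565)) = ceil(12.4422) = 13 bits


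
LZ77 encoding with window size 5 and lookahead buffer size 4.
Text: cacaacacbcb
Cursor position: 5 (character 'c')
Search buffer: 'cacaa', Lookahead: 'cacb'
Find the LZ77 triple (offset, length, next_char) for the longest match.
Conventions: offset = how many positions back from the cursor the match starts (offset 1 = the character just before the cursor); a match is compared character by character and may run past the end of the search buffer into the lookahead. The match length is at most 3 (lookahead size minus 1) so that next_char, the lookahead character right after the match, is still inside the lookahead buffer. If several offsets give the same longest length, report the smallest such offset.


Try each offset into the search buffer:
  offset=1 (pos 4, char 'a'): match length 0
  offset=2 (pos 3, char 'a'): match length 0
  offset=3 (pos 2, char 'c'): match length 2
  offset=4 (pos 1, char 'a'): match length 0
  offset=5 (pos 0, char 'c'): match length 3
Longest match has length 3 at offset 5.
next_char = character at position 5 + 3 = 8 -> 'b'

Best match: offset=5, length=3 (matching 'cac' starting at position 0)
LZ77 triple: (5, 3, 'b')


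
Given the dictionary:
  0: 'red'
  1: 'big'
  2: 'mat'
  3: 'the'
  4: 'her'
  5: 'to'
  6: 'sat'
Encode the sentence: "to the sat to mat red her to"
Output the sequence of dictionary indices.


Look up each word in the dictionary:
  'to' -> 5
  'the' -> 3
  'sat' -> 6
  'to' -> 5
  'mat' -> 2
  'red' -> 0
  'her' -> 4
  'to' -> 5

Encoded: [5, 3, 6, 5, 2, 0, 4, 5]


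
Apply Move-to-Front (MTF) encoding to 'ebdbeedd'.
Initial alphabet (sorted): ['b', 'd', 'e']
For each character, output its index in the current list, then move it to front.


MTF encoding:
'e': index 2 in ['b', 'd', 'e'] -> ['e', 'b', 'd']
'b': index 1 in ['e', 'b', 'd'] -> ['b', 'e', 'd']
'd': index 2 in ['b', 'e', 'd'] -> ['d', 'b', 'e']
'b': index 1 in ['d', 'b', 'e'] -> ['b', 'd', 'e']
'e': index 2 in ['b', 'd', 'e'] -> ['e', 'b', 'd']
'e': index 0 in ['e', 'b', 'd'] -> ['e', 'b', 'd']
'd': index 2 in ['e', 'b', 'd'] -> ['d', 'e', 'b']
'd': index 0 in ['d', 'e', 'b'] -> ['d', 'e', 'b']


Output: [2, 1, 2, 1, 2, 0, 2, 0]


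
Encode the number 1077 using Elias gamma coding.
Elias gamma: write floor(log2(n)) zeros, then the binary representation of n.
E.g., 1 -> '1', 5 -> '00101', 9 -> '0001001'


num_bits = floor(log2(1077)) + 1 = 11
leading_zeros = num_bits - 1 = 10
binary(1077) = 10000110101

Elias gamma(1077) = '0000000000' + '10000110101' = 000000000010000110101 (21 bits)


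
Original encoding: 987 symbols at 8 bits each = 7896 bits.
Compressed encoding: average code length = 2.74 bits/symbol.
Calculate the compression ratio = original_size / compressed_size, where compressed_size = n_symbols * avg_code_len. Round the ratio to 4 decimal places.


original_size = n_symbols * orig_bits = 987 * 8 = 7896 bits
compressed_size = n_symbols * avg_code_len = 987 * 2.74 = 2704.38 bits
ratio = original_size / compressed_size = 7896 / 2704.38 = 2.9197

Compression ratio = 2.9197


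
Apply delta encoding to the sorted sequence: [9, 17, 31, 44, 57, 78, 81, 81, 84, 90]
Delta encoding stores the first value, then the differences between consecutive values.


First value: 9
Deltas:
  17 - 9 = 8
  31 - 17 = 14
  44 - 31 = 13
  57 - 44 = 13
  78 - 57 = 21
  81 - 78 = 3
  81 - 81 = 0
  84 - 81 = 3
  90 - 84 = 6


Delta encoded: [9, 8, 14, 13, 13, 21, 3, 0, 3, 6]


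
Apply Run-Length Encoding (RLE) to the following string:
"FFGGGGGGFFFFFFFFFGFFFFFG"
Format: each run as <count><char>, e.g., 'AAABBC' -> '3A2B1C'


Scanning runs left to right:
  i=0: run of 'F' x 2 -> '2F'
  i=2: run of 'G' x 6 -> '6G'
  i=8: run of 'F' x 9 -> '9F'
  i=17: run of 'G' x 1 -> '1G'
  i=18: run of 'F' x 5 -> '5F'
  i=23: run of 'G' x 1 -> '1G'

RLE = 2F6G9F1G5F1G


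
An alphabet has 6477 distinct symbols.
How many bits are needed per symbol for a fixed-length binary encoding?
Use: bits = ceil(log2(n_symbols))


log2(6477) = 12.6611
Bracket: 2^12 = 4096 < 6477 <= 2^13 = 8192
So ceil(log2(6477)) = 13

bits = ceil(log2(6477)) = ceil(12.6611) = 13 bits


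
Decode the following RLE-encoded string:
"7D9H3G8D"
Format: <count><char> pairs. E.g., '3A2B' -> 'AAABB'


Expanding each <count><char> pair:
  7D -> 'DDDDDDD'
  9H -> 'HHHHHHHHH'
  3G -> 'GGG'
  8D -> 'DDDDDDDD'

Decoded = DDDDDDDHHHHHHHHHGGGDDDDDDDD


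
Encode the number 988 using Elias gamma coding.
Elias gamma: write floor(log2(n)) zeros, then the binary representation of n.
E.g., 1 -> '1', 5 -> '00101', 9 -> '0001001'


num_bits = floor(log2(988)) + 1 = 10
leading_zeros = num_bits - 1 = 9
binary(988) = 1111011100

Elias gamma(988) = '000000000' + '1111011100' = 0000000001111011100 (19 bits)


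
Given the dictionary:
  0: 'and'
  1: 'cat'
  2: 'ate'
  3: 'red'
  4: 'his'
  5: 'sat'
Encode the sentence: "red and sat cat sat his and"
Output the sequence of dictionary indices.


Look up each word in the dictionary:
  'red' -> 3
  'and' -> 0
  'sat' -> 5
  'cat' -> 1
  'sat' -> 5
  'his' -> 4
  'and' -> 0

Encoded: [3, 0, 5, 1, 5, 4, 0]


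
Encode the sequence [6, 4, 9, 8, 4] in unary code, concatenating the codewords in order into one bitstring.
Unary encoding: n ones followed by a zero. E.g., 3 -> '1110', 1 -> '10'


Encode each number as n ones followed by a terminating 0:
  6 -> 1111110 (7 bits)
  4 -> 11110 (5 bits)
  9 -> 1111111110 (10 bits)
  8 -> 111111110 (9 bits)
  4 -> 11110 (5 bits)
Total length = 7 + 5 + 10 + 9 + 5 = 36 bits.

Unary([6, 4, 9, 8, 4]) = 111111011110111111111011111111011110 (36 bits)


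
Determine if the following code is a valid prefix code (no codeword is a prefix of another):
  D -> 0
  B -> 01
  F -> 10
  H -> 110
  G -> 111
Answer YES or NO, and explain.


Checking each pair (does one codeword prefix another?):
  D='0' vs B='01': prefix -- VIOLATION

NO -- this is NOT a valid prefix code. D (0) is a prefix of B (01).


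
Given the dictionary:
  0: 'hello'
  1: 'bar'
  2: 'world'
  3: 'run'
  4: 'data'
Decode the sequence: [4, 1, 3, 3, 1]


Look up each index in the dictionary:
  4 -> 'data'
  1 -> 'bar'
  3 -> 'run'
  3 -> 'run'
  1 -> 'bar'

Decoded: "data bar run run bar"


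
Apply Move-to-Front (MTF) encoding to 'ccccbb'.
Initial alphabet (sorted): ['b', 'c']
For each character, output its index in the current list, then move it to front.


MTF encoding:
'c': index 1 in ['b', 'c'] -> ['c', 'b']
'c': index 0 in ['c', 'b'] -> ['c', 'b']
'c': index 0 in ['c', 'b'] -> ['c', 'b']
'c': index 0 in ['c', 'b'] -> ['c', 'b']
'b': index 1 in ['c', 'b'] -> ['b', 'c']
'b': index 0 in ['b', 'c'] -> ['b', 'c']


Output: [1, 0, 0, 0, 1, 0]


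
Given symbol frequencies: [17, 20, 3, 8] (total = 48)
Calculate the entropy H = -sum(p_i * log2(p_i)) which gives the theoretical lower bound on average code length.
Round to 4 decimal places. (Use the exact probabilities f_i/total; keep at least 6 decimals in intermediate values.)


Per-symbol terms -p_i * log2(p_i) with p_i = f_i/48:
  p = 17/48 = 0.354167: log2(p) = -1.497500, -p*log2(p) = 0.530364
  p = 20/48 = 0.416667: log2(p) = -1.263034, -p*log2(p) = 0.526264
  p = 3/48 = 0.062500: log2(p) = -4.000000, -p*log2(p) = 0.250000
  p = 8/48 = 0.166667: log2(p) = -2.584963, -p*log2(p) = 0.430827
H = 0.530364 + 0.526264 + 0.250000 + 0.430827 = 1.737455

H = 1.7375 bits/symbol


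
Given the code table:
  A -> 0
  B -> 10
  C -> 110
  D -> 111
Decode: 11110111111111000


Decoding:
111 -> D
10 -> B
111 -> D
111 -> D
111 -> D
0 -> A
0 -> A
0 -> A


Result: DBDDDAAA


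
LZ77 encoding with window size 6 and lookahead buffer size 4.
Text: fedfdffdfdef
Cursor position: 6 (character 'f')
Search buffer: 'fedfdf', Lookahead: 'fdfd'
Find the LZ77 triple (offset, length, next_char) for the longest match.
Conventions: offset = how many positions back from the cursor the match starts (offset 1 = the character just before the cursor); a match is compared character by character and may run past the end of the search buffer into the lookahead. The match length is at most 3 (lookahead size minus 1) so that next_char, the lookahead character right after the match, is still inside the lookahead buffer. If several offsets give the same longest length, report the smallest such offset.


Try each offset into the search buffer:
  offset=1 (pos 5, char 'f'): match length 1
  offset=2 (pos 4, char 'd'): match length 0
  offset=3 (pos 3, char 'f'): match length 3
  offset=4 (pos 2, char 'd'): match length 0
  offset=5 (pos 1, char 'e'): match length 0
  offset=6 (pos 0, char 'f'): match length 1
Longest match has length 3 at offset 3.
next_char = character at position 6 + 3 = 9 -> 'd'

Best match: offset=3, length=3 (matching 'fdf' starting at position 3)
LZ77 triple: (3, 3, 'd')


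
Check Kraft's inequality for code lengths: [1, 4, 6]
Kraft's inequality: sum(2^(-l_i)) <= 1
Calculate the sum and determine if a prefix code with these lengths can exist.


Sum = 2^(-1) + 2^(-4) + 2^(-6)
    = 0.5 + 0.0625 + 0.015625
    = 37/64 = 0.578125
Since 0.578125 <= 1, Kraft's inequality IS satisfied.
A prefix code with these lengths CAN exist.

Kraft sum = 0.578125. Satisfied.


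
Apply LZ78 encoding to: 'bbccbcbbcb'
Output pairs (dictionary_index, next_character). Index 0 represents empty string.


LZ78 encoding steps:
Dictionary: {0: ''}
Step 1: w='' (idx 0), next='b' -> output (0, 'b'), add 'b' as idx 1
Step 2: w='b' (idx 1), next='c' -> output (1, 'c'), add 'bc' as idx 2
Step 3: w='' (idx 0), next='c' -> output (0, 'c'), add 'c' as idx 3
Step 4: w='bc' (idx 2), next='b' -> output (2, 'b'), add 'bcb' as idx 4
Step 5: w='bcb' (idx 4), end of input -> output (4, '')


Encoded: [(0, 'b'), (1, 'c'), (0, 'c'), (2, 'b'), (4, '')]


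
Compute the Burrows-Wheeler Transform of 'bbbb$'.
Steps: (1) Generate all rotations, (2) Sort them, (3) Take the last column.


Rotations (sorted):
  0: $bbbb -> last char: b
  1: b$bbb -> last char: b
  2: bb$bb -> last char: b
  3: bbb$b -> last char: b
  4: bbbb$ -> last char: $


BWT = bbbb$


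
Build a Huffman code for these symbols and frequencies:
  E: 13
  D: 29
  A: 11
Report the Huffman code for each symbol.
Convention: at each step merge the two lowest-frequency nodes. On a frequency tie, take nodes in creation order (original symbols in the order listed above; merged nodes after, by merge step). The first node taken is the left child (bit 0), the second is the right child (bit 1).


Huffman tree construction:
Step 1: Merge A(11) + E(13) = 24
Step 2: Merge (A+E)(24) + D(29) = 53
Read each symbol's code off the tree from the root (left child = 0, right child = 1).

Codes:
  E: 01 (length 2)
  D: 1 (length 1)
  A: 00 (length 2)
Average code length: 77/53 = 1.4528 bits/symbol


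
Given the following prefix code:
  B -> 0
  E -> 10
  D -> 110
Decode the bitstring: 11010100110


Decoding step by step:
Bits 110 -> D
Bits 10 -> E
Bits 10 -> E
Bits 0 -> B
Bits 110 -> D


Decoded message: DEEBD


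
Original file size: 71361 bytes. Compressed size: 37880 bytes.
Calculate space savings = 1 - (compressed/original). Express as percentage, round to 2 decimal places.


ratio = compressed/original = 37880/71361 = 0.530822
savings = 1 - ratio = 1 - 0.530822 = 0.469178
as a percentage: 0.469178 * 100 = 46.92%

Space savings = 1 - 37880/71361 = 46.92%


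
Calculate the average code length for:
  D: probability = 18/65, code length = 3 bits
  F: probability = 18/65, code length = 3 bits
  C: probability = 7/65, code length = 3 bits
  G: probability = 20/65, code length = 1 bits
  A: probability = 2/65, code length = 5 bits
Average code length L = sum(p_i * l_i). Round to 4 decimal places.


Weighted contributions p_i * l_i:
  D: (18/65) * 3 = 54/65
  F: (18/65) * 3 = 54/65
  C: (7/65) * 3 = 21/65
  G: (20/65) * 1 = 20/65
  A: (2/65) * 5 = 10/65
Sum = (54 + 54 + 21 + 20 + 10)/65 = 159/65

L = 159/65 = 2.4462 bits/symbol


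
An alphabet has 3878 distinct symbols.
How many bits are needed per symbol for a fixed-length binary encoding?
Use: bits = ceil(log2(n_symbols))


log2(3878) = 11.9211
Bracket: 2^11 = 2048 < 3878 <= 2^12 = 4096
So ceil(log2(3878)) = 12

bits = ceil(log2(3878)) = ceil(11.9211) = 12 bits


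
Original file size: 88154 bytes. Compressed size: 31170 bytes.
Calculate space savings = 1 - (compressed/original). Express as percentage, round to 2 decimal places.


ratio = compressed/original = 31170/88154 = 0.353586
savings = 1 - ratio = 1 - 0.353586 = 0.646414
as a percentage: 0.646414 * 100 = 64.64%

Space savings = 1 - 31170/88154 = 64.64%


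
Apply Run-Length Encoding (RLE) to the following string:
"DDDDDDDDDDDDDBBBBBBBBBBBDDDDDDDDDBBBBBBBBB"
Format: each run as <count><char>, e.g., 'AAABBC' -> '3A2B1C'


Scanning runs left to right:
  i=0: run of 'D' x 13 -> '13D'
  i=13: run of 'B' x 11 -> '11B'
  i=24: run of 'D' x 9 -> '9D'
  i=33: run of 'B' x 9 -> '9B'

RLE = 13D11B9D9B


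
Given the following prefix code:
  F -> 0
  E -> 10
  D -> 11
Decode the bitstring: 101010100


Decoding step by step:
Bits 10 -> E
Bits 10 -> E
Bits 10 -> E
Bits 10 -> E
Bits 0 -> F


Decoded message: EEEEF


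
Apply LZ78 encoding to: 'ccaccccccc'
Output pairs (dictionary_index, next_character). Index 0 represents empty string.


LZ78 encoding steps:
Dictionary: {0: ''}
Step 1: w='' (idx 0), next='c' -> output (0, 'c'), add 'c' as idx 1
Step 2: w='c' (idx 1), next='a' -> output (1, 'a'), add 'ca' as idx 2
Step 3: w='c' (idx 1), next='c' -> output (1, 'c'), add 'cc' as idx 3
Step 4: w='cc' (idx 3), next='c' -> output (3, 'c'), add 'ccc' as idx 4
Step 5: w='cc' (idx 3), end of input -> output (3, '')


Encoded: [(0, 'c'), (1, 'a'), (1, 'c'), (3, 'c'), (3, '')]


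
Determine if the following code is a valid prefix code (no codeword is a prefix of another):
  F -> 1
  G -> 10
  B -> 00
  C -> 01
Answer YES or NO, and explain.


Checking each pair (does one codeword prefix another?):
  F='1' vs G='10': prefix -- VIOLATION

NO -- this is NOT a valid prefix code. F (1) is a prefix of G (10).


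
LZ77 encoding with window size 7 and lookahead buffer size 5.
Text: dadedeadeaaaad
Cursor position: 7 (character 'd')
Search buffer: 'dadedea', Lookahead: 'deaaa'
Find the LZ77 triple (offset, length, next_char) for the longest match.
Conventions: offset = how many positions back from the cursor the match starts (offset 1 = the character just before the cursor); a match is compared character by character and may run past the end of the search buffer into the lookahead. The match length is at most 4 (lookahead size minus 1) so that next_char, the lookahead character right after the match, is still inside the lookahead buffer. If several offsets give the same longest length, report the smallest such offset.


Try each offset into the search buffer:
  offset=1 (pos 6, char 'a'): match length 0
  offset=2 (pos 5, char 'e'): match length 0
  offset=3 (pos 4, char 'd'): match length 3
  offset=4 (pos 3, char 'e'): match length 0
  offset=5 (pos 2, char 'd'): match length 2
  offset=6 (pos 1, char 'a'): match length 0
  offset=7 (pos 0, char 'd'): match length 1
Longest match has length 3 at offset 3.
next_char = character at position 7 + 3 = 10 -> 'a'

Best match: offset=3, length=3 (matching 'dea' starting at position 4)
LZ77 triple: (3, 3, 'a')


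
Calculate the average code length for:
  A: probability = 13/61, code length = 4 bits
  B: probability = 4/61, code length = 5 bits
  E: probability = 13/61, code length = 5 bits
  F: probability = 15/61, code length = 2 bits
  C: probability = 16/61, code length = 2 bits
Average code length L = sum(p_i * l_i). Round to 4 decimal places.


Weighted contributions p_i * l_i:
  A: (13/61) * 4 = 52/61
  B: (4/61) * 5 = 20/61
  E: (13/61) * 5 = 65/61
  F: (15/61) * 2 = 30/61
  C: (16/61) * 2 = 32/61
Sum = (52 + 20 + 65 + 30 + 32)/61 = 199/61

L = 199/61 = 3.2623 bits/symbol


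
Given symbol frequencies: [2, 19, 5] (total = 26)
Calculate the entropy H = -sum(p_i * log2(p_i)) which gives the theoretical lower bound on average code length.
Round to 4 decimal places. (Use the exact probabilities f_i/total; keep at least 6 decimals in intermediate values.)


Per-symbol terms -p_i * log2(p_i) with p_i = f_i/26:
  p = 2/26 = 0.076923: log2(p) = -3.700440, -p*log2(p) = 0.284649
  p = 19/26 = 0.730769: log2(p) = -0.452512, -p*log2(p) = 0.330682
  p = 5/26 = 0.192308: log2(p) = -2.378512, -p*log2(p) = 0.457406
H = 0.284649 + 0.330682 + 0.457406 = 1.072737

H = 1.0727 bits/symbol


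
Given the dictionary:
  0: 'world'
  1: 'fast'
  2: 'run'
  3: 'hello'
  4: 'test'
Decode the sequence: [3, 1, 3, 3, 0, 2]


Look up each index in the dictionary:
  3 -> 'hello'
  1 -> 'fast'
  3 -> 'hello'
  3 -> 'hello'
  0 -> 'world'
  2 -> 'run'

Decoded: "hello fast hello hello world run"


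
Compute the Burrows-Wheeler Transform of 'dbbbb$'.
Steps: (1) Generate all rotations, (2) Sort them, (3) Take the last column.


Rotations (sorted):
  0: $dbbbb -> last char: b
  1: b$dbbb -> last char: b
  2: bb$dbb -> last char: b
  3: bbb$db -> last char: b
  4: bbbb$d -> last char: d
  5: dbbbb$ -> last char: $


BWT = bbbbd$


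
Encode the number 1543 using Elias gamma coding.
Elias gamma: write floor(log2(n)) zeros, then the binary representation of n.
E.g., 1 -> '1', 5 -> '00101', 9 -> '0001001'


num_bits = floor(log2(1543)) + 1 = 11
leading_zeros = num_bits - 1 = 10
binary(1543) = 11000000111

Elias gamma(1543) = '0000000000' + '11000000111' = 000000000011000000111 (21 bits)


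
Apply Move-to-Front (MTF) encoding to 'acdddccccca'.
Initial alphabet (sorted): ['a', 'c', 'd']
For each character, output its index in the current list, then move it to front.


MTF encoding:
'a': index 0 in ['a', 'c', 'd'] -> ['a', 'c', 'd']
'c': index 1 in ['a', 'c', 'd'] -> ['c', 'a', 'd']
'd': index 2 in ['c', 'a', 'd'] -> ['d', 'c', 'a']
'd': index 0 in ['d', 'c', 'a'] -> ['d', 'c', 'a']
'd': index 0 in ['d', 'c', 'a'] -> ['d', 'c', 'a']
'c': index 1 in ['d', 'c', 'a'] -> ['c', 'd', 'a']
'c': index 0 in ['c', 'd', 'a'] -> ['c', 'd', 'a']
'c': index 0 in ['c', 'd', 'a'] -> ['c', 'd', 'a']
'c': index 0 in ['c', 'd', 'a'] -> ['c', 'd', 'a']
'c': index 0 in ['c', 'd', 'a'] -> ['c', 'd', 'a']
'a': index 2 in ['c', 'd', 'a'] -> ['a', 'c', 'd']


Output: [0, 1, 2, 0, 0, 1, 0, 0, 0, 0, 2]


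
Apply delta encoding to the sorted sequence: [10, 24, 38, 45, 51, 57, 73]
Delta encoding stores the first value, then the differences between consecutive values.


First value: 10
Deltas:
  24 - 10 = 14
  38 - 24 = 14
  45 - 38 = 7
  51 - 45 = 6
  57 - 51 = 6
  73 - 57 = 16


Delta encoded: [10, 14, 14, 7, 6, 6, 16]


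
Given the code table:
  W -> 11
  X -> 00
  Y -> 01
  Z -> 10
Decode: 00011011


Decoding:
00 -> X
01 -> Y
10 -> Z
11 -> W


Result: XYZW


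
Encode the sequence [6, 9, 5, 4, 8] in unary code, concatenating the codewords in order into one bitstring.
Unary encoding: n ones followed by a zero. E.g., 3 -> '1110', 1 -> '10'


Encode each number as n ones followed by a terminating 0:
  6 -> 1111110 (7 bits)
  9 -> 1111111110 (10 bits)
  5 -> 111110 (6 bits)
  4 -> 11110 (5 bits)
  8 -> 111111110 (9 bits)
Total length = 7 + 10 + 6 + 5 + 9 = 37 bits.

Unary([6, 9, 5, 4, 8]) = 1111110111111111011111011110111111110 (37 bits)


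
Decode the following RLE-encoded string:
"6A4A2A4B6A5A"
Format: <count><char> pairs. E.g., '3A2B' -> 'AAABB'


Expanding each <count><char> pair:
  6A -> 'AAAAAA'
  4A -> 'AAAA'
  2A -> 'AA'
  4B -> 'BBBB'
  6A -> 'AAAAAA'
  5A -> 'AAAAA'

Decoded = AAAAAAAAAAAABBBBAAAAAAAAAAA


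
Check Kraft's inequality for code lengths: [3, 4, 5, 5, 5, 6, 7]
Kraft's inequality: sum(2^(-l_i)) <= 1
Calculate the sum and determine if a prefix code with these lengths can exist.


Sum = 2^(-3) + 2^(-4) + 2^(-5) + 2^(-5) + 2^(-5) + 2^(-6) + 2^(-7)
    = 0.125 + 0.0625 + 0.03125 + 0.03125 + 0.03125 + 0.015625 + 0.0078125
    = 39/128 = 0.3046875
Since 0.3046875 <= 1, Kraft's inequality IS satisfied.
A prefix code with these lengths CAN exist.

Kraft sum = 0.3046875. Satisfied.


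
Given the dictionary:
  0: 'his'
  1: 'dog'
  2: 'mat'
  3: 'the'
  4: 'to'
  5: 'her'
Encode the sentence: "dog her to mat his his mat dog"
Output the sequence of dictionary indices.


Look up each word in the dictionary:
  'dog' -> 1
  'her' -> 5
  'to' -> 4
  'mat' -> 2
  'his' -> 0
  'his' -> 0
  'mat' -> 2
  'dog' -> 1

Encoded: [1, 5, 4, 2, 0, 0, 2, 1]


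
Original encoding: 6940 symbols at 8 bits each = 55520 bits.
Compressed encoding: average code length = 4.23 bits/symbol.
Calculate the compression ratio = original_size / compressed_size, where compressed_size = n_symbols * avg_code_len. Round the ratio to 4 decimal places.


original_size = n_symbols * orig_bits = 6940 * 8 = 55520 bits
compressed_size = n_symbols * avg_code_len = 6940 * 4.23 = 29356.2 bits
ratio = original_size / compressed_size = 55520 / 29356.2 = 1.8913

Compression ratio = 1.8913


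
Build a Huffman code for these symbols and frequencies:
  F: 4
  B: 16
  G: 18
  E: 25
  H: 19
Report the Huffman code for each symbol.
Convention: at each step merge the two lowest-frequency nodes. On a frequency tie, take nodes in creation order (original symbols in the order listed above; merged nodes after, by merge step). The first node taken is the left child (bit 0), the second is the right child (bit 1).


Huffman tree construction:
Step 1: Merge F(4) + B(16) = 20
Step 2: Merge G(18) + H(19) = 37
Step 3: Merge (F+B)(20) + E(25) = 45
Step 4: Merge (G+H)(37) + ((F+B)+E)(45) = 82
Read each symbol's code off the tree from the root (left child = 0, right child = 1).

Codes:
  F: 100 (length 3)
  B: 101 (length 3)
  G: 00 (length 2)
  E: 11 (length 2)
  H: 01 (length 2)
Average code length: 184/82 = 2.2439 bits/symbol


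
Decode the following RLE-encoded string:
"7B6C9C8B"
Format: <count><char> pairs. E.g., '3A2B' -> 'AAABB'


Expanding each <count><char> pair:
  7B -> 'BBBBBBB'
  6C -> 'CCCCCC'
  9C -> 'CCCCCCCCC'
  8B -> 'BBBBBBBB'

Decoded = BBBBBBBCCCCCCCCCCCCCCCBBBBBBBB


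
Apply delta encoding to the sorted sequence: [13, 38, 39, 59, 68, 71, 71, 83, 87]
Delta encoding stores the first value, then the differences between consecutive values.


First value: 13
Deltas:
  38 - 13 = 25
  39 - 38 = 1
  59 - 39 = 20
  68 - 59 = 9
  71 - 68 = 3
  71 - 71 = 0
  83 - 71 = 12
  87 - 83 = 4


Delta encoded: [13, 25, 1, 20, 9, 3, 0, 12, 4]


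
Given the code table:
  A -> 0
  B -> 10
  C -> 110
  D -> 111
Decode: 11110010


Decoding:
111 -> D
10 -> B
0 -> A
10 -> B


Result: DBAB


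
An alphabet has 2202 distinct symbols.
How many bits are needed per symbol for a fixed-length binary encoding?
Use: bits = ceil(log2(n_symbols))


log2(2202) = 11.1046
Bracket: 2^11 = 2048 < 2202 <= 2^12 = 4096
So ceil(log2(2202)) = 12

bits = ceil(log2(2202)) = ceil(11.1046) = 12 bits


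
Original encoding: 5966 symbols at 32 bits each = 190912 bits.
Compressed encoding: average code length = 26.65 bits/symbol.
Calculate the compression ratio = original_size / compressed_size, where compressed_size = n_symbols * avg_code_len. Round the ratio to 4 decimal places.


original_size = n_symbols * orig_bits = 5966 * 32 = 190912 bits
compressed_size = n_symbols * avg_code_len = 5966 * 26.65 = 158993.9 bits
ratio = original_size / compressed_size = 190912 / 158993.9 = 1.2008

Compression ratio = 1.2008


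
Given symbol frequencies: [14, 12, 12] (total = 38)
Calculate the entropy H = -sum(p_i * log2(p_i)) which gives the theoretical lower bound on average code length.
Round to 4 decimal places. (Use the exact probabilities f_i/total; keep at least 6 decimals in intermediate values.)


Per-symbol terms -p_i * log2(p_i) with p_i = f_i/38:
  p = 14/38 = 0.368421: log2(p) = -1.440573, -p*log2(p) = 0.530737
  p = 12/38 = 0.315789: log2(p) = -1.662965, -p*log2(p) = 0.525147
  p = 12/38 = 0.315789: log2(p) = -1.662965, -p*log2(p) = 0.525147
H = 0.530737 + 0.525147 + 0.525147 = 1.581031

H = 1.581 bits/symbol


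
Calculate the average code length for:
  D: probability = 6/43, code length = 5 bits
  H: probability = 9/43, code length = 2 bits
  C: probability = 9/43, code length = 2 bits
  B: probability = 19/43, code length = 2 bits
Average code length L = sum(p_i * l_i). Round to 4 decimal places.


Weighted contributions p_i * l_i:
  D: (6/43) * 5 = 30/43
  H: (9/43) * 2 = 18/43
  C: (9/43) * 2 = 18/43
  B: (19/43) * 2 = 38/43
Sum = (30 + 18 + 18 + 38)/43 = 104/43

L = 104/43 = 2.4186 bits/symbol


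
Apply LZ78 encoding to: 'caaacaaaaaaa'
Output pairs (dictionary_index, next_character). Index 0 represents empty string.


LZ78 encoding steps:
Dictionary: {0: ''}
Step 1: w='' (idx 0), next='c' -> output (0, 'c'), add 'c' as idx 1
Step 2: w='' (idx 0), next='a' -> output (0, 'a'), add 'a' as idx 2
Step 3: w='a' (idx 2), next='a' -> output (2, 'a'), add 'aa' as idx 3
Step 4: w='c' (idx 1), next='a' -> output (1, 'a'), add 'ca' as idx 4
Step 5: w='aa' (idx 3), next='a' -> output (3, 'a'), add 'aaa' as idx 5
Step 6: w='aaa' (idx 5), end of input -> output (5, '')


Encoded: [(0, 'c'), (0, 'a'), (2, 'a'), (1, 'a'), (3, 'a'), (5, '')]


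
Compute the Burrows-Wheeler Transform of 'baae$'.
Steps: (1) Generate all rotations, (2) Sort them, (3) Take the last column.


Rotations (sorted):
  0: $baae -> last char: e
  1: aae$b -> last char: b
  2: ae$ba -> last char: a
  3: baae$ -> last char: $
  4: e$baa -> last char: a


BWT = eba$a


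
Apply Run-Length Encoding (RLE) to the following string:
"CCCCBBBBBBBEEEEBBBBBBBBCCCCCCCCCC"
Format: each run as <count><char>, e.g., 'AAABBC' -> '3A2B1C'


Scanning runs left to right:
  i=0: run of 'C' x 4 -> '4C'
  i=4: run of 'B' x 7 -> '7B'
  i=11: run of 'E' x 4 -> '4E'
  i=15: run of 'B' x 8 -> '8B'
  i=23: run of 'C' x 10 -> '10C'

RLE = 4C7B4E8B10C


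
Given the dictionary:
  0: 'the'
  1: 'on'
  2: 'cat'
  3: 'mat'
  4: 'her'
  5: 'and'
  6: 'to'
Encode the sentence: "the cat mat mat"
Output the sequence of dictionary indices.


Look up each word in the dictionary:
  'the' -> 0
  'cat' -> 2
  'mat' -> 3
  'mat' -> 3

Encoded: [0, 2, 3, 3]


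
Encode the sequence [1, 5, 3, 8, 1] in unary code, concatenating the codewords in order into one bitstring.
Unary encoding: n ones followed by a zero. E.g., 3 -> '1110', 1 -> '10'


Encode each number as n ones followed by a terminating 0:
  1 -> 10 (2 bits)
  5 -> 111110 (6 bits)
  3 -> 1110 (4 bits)
  8 -> 111111110 (9 bits)
  1 -> 10 (2 bits)
Total length = 2 + 6 + 4 + 9 + 2 = 23 bits.

Unary([1, 5, 3, 8, 1]) = 10111110111011111111010 (23 bits)


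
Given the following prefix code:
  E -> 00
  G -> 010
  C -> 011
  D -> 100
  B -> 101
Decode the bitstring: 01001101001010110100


Decoding step by step:
Bits 010 -> G
Bits 011 -> C
Bits 010 -> G
Bits 010 -> G
Bits 101 -> B
Bits 101 -> B
Bits 00 -> E


Decoded message: GCGGBBE


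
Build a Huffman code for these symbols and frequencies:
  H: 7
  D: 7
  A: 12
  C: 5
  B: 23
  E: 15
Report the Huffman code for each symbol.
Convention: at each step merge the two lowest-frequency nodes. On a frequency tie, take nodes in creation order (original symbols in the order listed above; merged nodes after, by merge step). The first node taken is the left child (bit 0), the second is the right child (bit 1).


Huffman tree construction:
Step 1: Merge C(5) + H(7) = 12
Step 2: Merge D(7) + A(12) = 19
Step 3: Merge (C+H)(12) + E(15) = 27
Step 4: Merge (D+A)(19) + B(23) = 42
Step 5: Merge ((C+H)+E)(27) + ((D+A)+B)(42) = 69
Read each symbol's code off the tree from the root (left child = 0, right child = 1).

Codes:
  H: 001 (length 3)
  D: 100 (length 3)
  A: 101 (length 3)
  C: 000 (length 3)
  B: 11 (length 2)
  E: 01 (length 2)
Average code length: 169/69 = 2.4493 bits/symbol


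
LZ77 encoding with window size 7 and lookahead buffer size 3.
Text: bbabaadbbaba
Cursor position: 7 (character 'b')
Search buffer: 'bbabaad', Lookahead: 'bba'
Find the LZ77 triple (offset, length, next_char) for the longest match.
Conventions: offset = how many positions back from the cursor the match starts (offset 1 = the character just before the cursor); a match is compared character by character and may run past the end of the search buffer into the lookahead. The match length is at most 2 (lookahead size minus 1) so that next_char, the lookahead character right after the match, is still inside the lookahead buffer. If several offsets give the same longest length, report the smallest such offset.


Try each offset into the search buffer:
  offset=1 (pos 6, char 'd'): match length 0
  offset=2 (pos 5, char 'a'): match length 0
  offset=3 (pos 4, char 'a'): match length 0
  offset=4 (pos 3, char 'b'): match length 1
  offset=5 (pos 2, char 'a'): match length 0
  offset=6 (pos 1, char 'b'): match length 1
  offset=7 (pos 0, char 'b'): match length 2
Longest match has length 2 at offset 7.
next_char = character at position 7 + 2 = 9 -> 'a'

Best match: offset=7, length=2 (matching 'bb' starting at position 0)
LZ77 triple: (7, 2, 'a')


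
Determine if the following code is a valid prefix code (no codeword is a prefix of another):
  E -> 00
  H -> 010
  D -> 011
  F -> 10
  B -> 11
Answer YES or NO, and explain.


Checking each pair (does one codeword prefix another?):
  E='00' vs H='010': no prefix
  E='00' vs D='011': no prefix
  E='00' vs F='10': no prefix
  E='00' vs B='11': no prefix
  H='010' vs E='00': no prefix
  H='010' vs D='011': no prefix
  H='010' vs F='10': no prefix
  H='010' vs B='11': no prefix
  D='011' vs E='00': no prefix
  D='011' vs H='010': no prefix
  D='011' vs F='10': no prefix
  D='011' vs B='11': no prefix
  F='10' vs E='00': no prefix
  F='10' vs H='010': no prefix
  F='10' vs D='011': no prefix
  F='10' vs B='11': no prefix
  B='11' vs E='00': no prefix
  B='11' vs H='010': no prefix
  B='11' vs D='011': no prefix
  B='11' vs F='10': no prefix
No violation found over all pairs.

YES -- this is a valid prefix code. No codeword is a prefix of any other codeword.


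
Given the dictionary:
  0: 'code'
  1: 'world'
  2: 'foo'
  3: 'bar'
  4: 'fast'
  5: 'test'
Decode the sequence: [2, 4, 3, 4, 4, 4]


Look up each index in the dictionary:
  2 -> 'foo'
  4 -> 'fast'
  3 -> 'bar'
  4 -> 'fast'
  4 -> 'fast'
  4 -> 'fast'

Decoded: "foo fast bar fast fast fast"


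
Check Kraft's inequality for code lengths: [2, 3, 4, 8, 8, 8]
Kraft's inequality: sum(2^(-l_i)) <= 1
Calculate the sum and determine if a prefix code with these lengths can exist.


Sum = 2^(-2) + 2^(-3) + 2^(-4) + 2^(-8) + 2^(-8) + 2^(-8)
    = 0.25 + 0.125 + 0.0625 + 0.00390625 + 0.00390625 + 0.00390625
    = 115/256 = 0.44921875
Since 0.44921875 <= 1, Kraft's inequality IS satisfied.
A prefix code with these lengths CAN exist.

Kraft sum = 0.44921875. Satisfied.


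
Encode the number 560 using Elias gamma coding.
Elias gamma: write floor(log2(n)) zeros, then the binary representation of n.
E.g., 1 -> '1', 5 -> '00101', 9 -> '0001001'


num_bits = floor(log2(560)) + 1 = 10
leading_zeros = num_bits - 1 = 9
binary(560) = 1000110000

Elias gamma(560) = '000000000' + '1000110000' = 0000000001000110000 (19 bits)


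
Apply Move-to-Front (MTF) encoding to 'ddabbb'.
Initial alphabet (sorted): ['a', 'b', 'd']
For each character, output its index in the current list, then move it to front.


MTF encoding:
'd': index 2 in ['a', 'b', 'd'] -> ['d', 'a', 'b']
'd': index 0 in ['d', 'a', 'b'] -> ['d', 'a', 'b']
'a': index 1 in ['d', 'a', 'b'] -> ['a', 'd', 'b']
'b': index 2 in ['a', 'd', 'b'] -> ['b', 'a', 'd']
'b': index 0 in ['b', 'a', 'd'] -> ['b', 'a', 'd']
'b': index 0 in ['b', 'a', 'd'] -> ['b', 'a', 'd']


Output: [2, 0, 1, 2, 0, 0]


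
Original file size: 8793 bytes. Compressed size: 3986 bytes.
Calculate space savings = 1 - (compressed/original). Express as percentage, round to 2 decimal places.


ratio = compressed/original = 3986/8793 = 0.453315
savings = 1 - ratio = 1 - 0.453315 = 0.546685
as a percentage: 0.546685 * 100 = 54.67%

Space savings = 1 - 3986/8793 = 54.67%


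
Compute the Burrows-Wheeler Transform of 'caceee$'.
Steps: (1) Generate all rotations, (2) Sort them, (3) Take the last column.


Rotations (sorted):
  0: $caceee -> last char: e
  1: aceee$c -> last char: c
  2: caceee$ -> last char: $
  3: ceee$ca -> last char: a
  4: e$cacee -> last char: e
  5: ee$cace -> last char: e
  6: eee$cac -> last char: c


BWT = ec$aeec


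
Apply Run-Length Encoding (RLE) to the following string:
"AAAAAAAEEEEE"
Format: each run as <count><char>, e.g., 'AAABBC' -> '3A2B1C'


Scanning runs left to right:
  i=0: run of 'A' x 7 -> '7A'
  i=7: run of 'E' x 5 -> '5E'

RLE = 7A5E


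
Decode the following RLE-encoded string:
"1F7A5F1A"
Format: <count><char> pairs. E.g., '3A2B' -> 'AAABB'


Expanding each <count><char> pair:
  1F -> 'F'
  7A -> 'AAAAAAA'
  5F -> 'FFFFF'
  1A -> 'A'

Decoded = FAAAAAAAFFFFFA


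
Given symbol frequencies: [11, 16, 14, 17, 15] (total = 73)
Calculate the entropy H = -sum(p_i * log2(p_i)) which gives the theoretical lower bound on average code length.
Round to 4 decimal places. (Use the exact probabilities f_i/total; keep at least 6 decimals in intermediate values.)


Per-symbol terms -p_i * log2(p_i) with p_i = f_i/73:
  p = 11/73 = 0.150685: log2(p) = -2.730393, -p*log2(p) = 0.411429
  p = 16/73 = 0.219178: log2(p) = -2.189825, -p*log2(p) = 0.479962
  p = 14/73 = 0.191781: log2(p) = -2.382470, -p*log2(p) = 0.456912
  p = 17/73 = 0.232877: log2(p) = -2.102362, -p*log2(p) = 0.489591
  p = 15/73 = 0.205479: log2(p) = -2.282934, -p*log2(p) = 0.469096
H = 0.411429 + 0.479962 + 0.456912 + 0.489591 + 0.469096 = 2.306990

H = 2.307 bits/symbol


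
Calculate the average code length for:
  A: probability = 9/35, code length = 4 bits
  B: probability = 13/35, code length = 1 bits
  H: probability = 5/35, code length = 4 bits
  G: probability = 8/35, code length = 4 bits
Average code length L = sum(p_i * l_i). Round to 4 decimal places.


Weighted contributions p_i * l_i:
  A: (9/35) * 4 = 36/35
  B: (13/35) * 1 = 13/35
  H: (5/35) * 4 = 20/35
  G: (8/35) * 4 = 32/35
Sum = (36 + 13 + 20 + 32)/35 = 101/35

L = 101/35 = 2.8857 bits/symbol
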